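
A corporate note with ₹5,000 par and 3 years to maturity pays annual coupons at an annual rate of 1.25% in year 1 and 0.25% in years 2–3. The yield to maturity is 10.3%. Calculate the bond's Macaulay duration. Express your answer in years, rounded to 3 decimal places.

Periodic yield y = 0.103. Discount each cash flow and weight by its year:
  t   CF        PV=CF/(1+0.103)^t    t·PV
  1        62.50        56.6636        56.6636
  2        12.50        10.2745        20.5489
  3     5,012.50     3,735.3203    11,205.9609
  Σ                  3,802.2584    11,283.1735
Price P = Σ PV = 3,802.2584.
Macaulay duration = Σ(t·PV) / P = 11,283.1735 / 3,802.2584 = 2.96749 years.

2.967 years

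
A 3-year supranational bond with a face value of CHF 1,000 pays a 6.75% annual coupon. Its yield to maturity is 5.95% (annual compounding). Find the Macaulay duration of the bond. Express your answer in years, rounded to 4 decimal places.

Periodic yield y = 0.0595. Discount each cash flow and weight by its year:
  t   CF        PV=CF/(1+0.0595)^t    t·PV
  1        67.50        63.7093        63.7093
  2        67.50        60.1315       120.2629
  3     1,067.50       897.5631     2,692.6894
  Σ                  1,021.4039     2,876.6616
Price P = Σ PV = 1,021.4039.
Macaulay duration = Σ(t·PV) / P = 2,876.6616 / 1,021.4039 = 2.81638 years.

2.8164 years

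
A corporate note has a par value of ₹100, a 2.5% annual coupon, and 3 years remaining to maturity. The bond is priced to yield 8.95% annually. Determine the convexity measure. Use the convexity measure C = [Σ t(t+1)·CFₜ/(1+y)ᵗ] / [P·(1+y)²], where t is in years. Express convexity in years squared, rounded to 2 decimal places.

9.75

With y = 0.0895:
  t   CF        PV=CF/(1+0.0895)^t    t·PV        t(t+1)·PV
  1         2.50         2.2946         2.2946           4.5893
  2         2.50         2.1061         4.2123          12.6368
  3       102.50        79.2578       237.7735         951.0939
  Σ                     83.6586       244.2804         968.3200
P = 83.6586.
Convexity = Σ t(t+1)·PV / [P·(1+y)²] = 968.3200 / (83.6586 × 1.187010) = 9.75111.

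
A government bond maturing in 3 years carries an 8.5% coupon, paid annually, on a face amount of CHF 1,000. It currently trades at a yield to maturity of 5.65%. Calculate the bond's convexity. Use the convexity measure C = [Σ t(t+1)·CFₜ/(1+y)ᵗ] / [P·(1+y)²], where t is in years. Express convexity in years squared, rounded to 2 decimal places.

With y = 0.0565:
  t   CF        PV=CF/(1+0.0565)^t    t·PV        t(t+1)·PV
  1        85.00        80.4543        80.4543         160.9087
  2        85.00        76.1518       152.3035         456.9105
  3     1,085.00       920.0708     2,760.2123      11,040.8492
  Σ                  1,076.6769     2,992.9702      11,658.6684
P = 1,076.6769.
Convexity = Σ t(t+1)·PV / [P·(1+y)²] = 11,658.6684 / (1,076.6769 × 1.116192) = 9.70118.

9.70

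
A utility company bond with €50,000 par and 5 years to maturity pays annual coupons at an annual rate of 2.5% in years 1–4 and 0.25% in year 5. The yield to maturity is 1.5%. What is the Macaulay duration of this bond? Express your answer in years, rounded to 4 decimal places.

4.7637 years

Periodic yield y = 0.015. Discount each cash flow and weight by its year:
  t   CF        PV=CF/(1+0.015)^t    t·PV
  1     1,250.00     1,231.5271     1,231.5271
  2     1,250.00     1,213.3272     2,426.6544
  3     1,250.00     1,195.3962     3,586.1887
  4     1,250.00     1,177.7303     4,710.9212
  5    50,125.00    46,529.0488   232,645.2441
  Σ                 51,347.0296   244,600.5354
Price P = Σ PV = 51,347.0296.
Macaulay duration = Σ(t·PV) / P = 244,600.5354 / 51,347.0296 = 4.76367 years.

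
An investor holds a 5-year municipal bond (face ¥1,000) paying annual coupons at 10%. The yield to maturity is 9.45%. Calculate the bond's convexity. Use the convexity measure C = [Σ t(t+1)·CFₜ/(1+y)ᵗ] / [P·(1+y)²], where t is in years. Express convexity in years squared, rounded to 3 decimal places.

19.622

With y = 0.0945:
  t   CF        PV=CF/(1+0.0945)^t    t·PV        t(t+1)·PV
  1       100.00        91.3659        91.3659         182.7318
  2       100.00        83.4773       166.9546         500.8639
  3       100.00        76.2698       228.8094         915.2378
  4       100.00        69.6846       278.7385       1,393.6924
  5     1,100.00       700.3479     3,501.7397      21,010.4382
  Σ                  1,021.1456     4,267.6082      24,002.9641
P = 1,021.1456.
Convexity = Σ t(t+1)·PV / [P·(1+y)²] = 24,002.9641 / (1,021.1456 × 1.197930) = 19.62211.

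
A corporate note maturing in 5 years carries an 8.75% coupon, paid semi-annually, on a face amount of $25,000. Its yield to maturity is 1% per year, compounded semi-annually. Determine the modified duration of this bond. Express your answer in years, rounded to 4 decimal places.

Periodic yield y = 0.005. First find Macaulay duration:
  t   CF        PV=CF/(1+0.005)^t    t·PV
  1     1,093.75     1,088.3085     1,088.3085
  2     1,093.75     1,082.8940     2,165.7880
  3     1,093.75     1,077.5065     3,232.5194
  4     1,093.75     1,072.1457     4,288.5829
  5     1,093.75     1,066.8117     5,334.0583
  6     1,093.75     1,061.5041     6,369.0249
  7     1,093.75     1,056.2230     7,393.5612
  8     1,093.75     1,050.9682     8,407.7455
  9     1,093.75     1,045.7395     9,411.6554
  10   26,093.75    24,824.2353   248,242.3533
  Σ                 34,426.3365   295,933.5974
P = 34,426.3365; Macaulay duration = 295,933.5974 / 34,426.3365 = 8.59614 half-year periods = 4.29807 years.
Modified duration = D_Mac / (1 + y) = 4.29807 / 1.005 = 4.27669 years.

4.2767 years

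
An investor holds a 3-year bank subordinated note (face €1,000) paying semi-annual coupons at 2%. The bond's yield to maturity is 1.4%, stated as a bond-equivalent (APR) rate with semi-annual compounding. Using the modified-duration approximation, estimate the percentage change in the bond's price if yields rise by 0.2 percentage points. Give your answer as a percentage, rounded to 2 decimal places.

Periodic yield y = 0.007. Modified duration first:
  t   CF        PV=CF/(1+0.007)^t    t·PV
  1        10.00         9.9305         9.9305
  2        10.00         9.8615        19.7229
  3        10.00         9.7929        29.3787
  4        10.00         9.7248        38.8993
  5        10.00         9.6572        48.2862
  6     1,010.00       968.6002     5,811.6011
  Σ                  1,017.5671     5,957.8188
P = 1,017.5671; D_Mac = 5.85496 half-year periods = 2.92748 yrs; D_mod = 2.92748/(1+0.007) = 2.90713 yrs.
ΔP/P ≈ -D_mod · Δy = -2.90713 × (+0.002) = -0.005814 = -0.5814%.

-0.58%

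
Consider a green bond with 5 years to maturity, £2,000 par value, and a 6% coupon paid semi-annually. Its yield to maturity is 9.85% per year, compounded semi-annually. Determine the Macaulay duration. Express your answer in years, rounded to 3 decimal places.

4.331 years

Periodic yield y = 0.04925. Discount each cash flow and weight by its period:
  t   CF        PV=CF/(1+0.04925)^t    t·PV
  1        60.00        57.1837        57.1837
  2        60.00        54.4996       108.9992
  3        60.00        51.9415       155.8244
  4        60.00        49.5034       198.0137
  5        60.00        47.1798       235.8991
  6        60.00        44.9653       269.7917
  7        60.00        42.8547       299.9829
  8        60.00        40.8432       326.7453
  9        60.00        38.9261       350.3345
  10    2,060.00     1,273.7302    12,737.3019
  Σ                  1,701.6274    14,740.0766
Price P = Σ PV = 1,701.6274.
Macaulay duration = Σ(t·PV) / P = 14,740.0766 / 1,701.6274 = 8.66234 half-year periods.
In years: 8.66234 / 2 = 4.33117 years.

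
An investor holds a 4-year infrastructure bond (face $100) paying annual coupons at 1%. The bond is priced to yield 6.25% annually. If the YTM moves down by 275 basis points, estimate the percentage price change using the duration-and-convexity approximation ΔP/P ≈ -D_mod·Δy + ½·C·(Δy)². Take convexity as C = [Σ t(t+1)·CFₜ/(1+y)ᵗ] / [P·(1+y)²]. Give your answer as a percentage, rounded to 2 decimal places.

+10.84%

With y = 0.0625:
  t   CF        PV=CF/(1+0.0625)^t    t·PV        t(t+1)·PV
  1         1.00         0.9412         0.9412           1.8824
  2         1.00         0.8858         1.7716           5.3149
  3         1.00         0.8337         2.5011          10.0045
  4       101.00        79.2512       317.0046       1,585.0232
  Σ                     81.9119       322.2186       1,602.2249
P = 81.9119; D_Mac = 3.93372 yrs; D_mod = 3.70233 yrs; C = 17.32682.
Duration effect: -3.70233 × (-0.0275) = +0.101814
Convexity effect: 0.5 × 17.32682 × (-0.0275)² = +0.0065517
ΔP/P ≈ +0.101814 + 0.0065517 = +0.108366 = +10.8366%.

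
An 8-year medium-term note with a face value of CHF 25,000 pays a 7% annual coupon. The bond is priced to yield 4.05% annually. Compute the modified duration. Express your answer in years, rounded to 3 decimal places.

6.290 years

Periodic yield y = 0.0405. First find Macaulay duration:
  t   CF        PV=CF/(1+0.0405)^t    t·PV
  1     1,750.00     1,681.8837     1,681.8837
  2     1,750.00     1,616.4188     3,232.8375
  3     1,750.00     1,553.5019     4,660.5058
  4     1,750.00     1,493.0340     5,972.1362
  5     1,750.00     1,434.9198     7,174.5990
  6     1,750.00     1,379.0676     8,274.4053
  7     1,750.00     1,325.3893     9,277.7250
  8    26,750.00    19,470.9486   155,767.5887
  Σ                 29,955.1636   196,041.6812
P = 29,955.1636; Macaulay duration = 196,041.6812 / 29,955.1636 = 6.54450 years.
Modified duration = D_Mac / (1 + y) = 6.54450 / 1.0405 = 6.28977 years.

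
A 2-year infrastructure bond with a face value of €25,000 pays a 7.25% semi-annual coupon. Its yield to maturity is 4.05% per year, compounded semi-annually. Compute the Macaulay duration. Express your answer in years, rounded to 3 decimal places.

Periodic yield y = 0.02025. Discount each cash flow and weight by its period:
  t   CF        PV=CF/(1+0.02025)^t    t·PV
  1       906.25       888.2627       888.2627
  2       906.25       870.6324     1,741.2648
  3       906.25       853.3520     2,560.0560
  4    25,906.25    23,909.9208    95,639.6834
  Σ                 26,522.1679   100,829.2668
Price P = Σ PV = 26,522.1679.
Macaulay duration = Σ(t·PV) / P = 100,829.2668 / 26,522.1679 = 3.80170 half-year periods.
In years: 3.80170 / 2 = 1.90085 years.

1.901 years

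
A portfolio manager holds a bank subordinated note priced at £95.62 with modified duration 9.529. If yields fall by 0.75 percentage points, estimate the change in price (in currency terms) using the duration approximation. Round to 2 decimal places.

Duration approximation: ΔP/P ≈ -D_mod · Δy = -9.529 × (-0.0075) = +0.0714675.
ΔP ≈ 95.62 × (+0.0714675) = +6.83372235.

+£6.83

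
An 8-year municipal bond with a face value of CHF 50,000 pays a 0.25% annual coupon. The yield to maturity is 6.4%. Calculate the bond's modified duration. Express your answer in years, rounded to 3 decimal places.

7.431 years

Periodic yield y = 0.064. First find Macaulay duration:
  t   CF        PV=CF/(1+0.064)^t    t·PV
  1       125.00       117.4812       117.4812
  2       125.00       110.4147       220.8293
  3       125.00       103.7732       311.3195
  4       125.00        97.5312       390.1247
  5       125.00        91.6646       458.3232
  6       125.00        86.1510       516.9059
  7       125.00        80.9690       566.7828
  8    50,125.00    30,515.5612   244,124.4900
  Σ                 31,203.5461   246,706.2567
P = 31,203.5461; Macaulay duration = 246,706.2567 / 31,203.5461 = 7.90635 years.
Modified duration = D_Mac / (1 + y) = 7.90635 / 1.064 = 7.43078 years.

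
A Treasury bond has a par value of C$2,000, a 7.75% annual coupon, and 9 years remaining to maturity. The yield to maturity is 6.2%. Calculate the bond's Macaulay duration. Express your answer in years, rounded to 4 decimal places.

Periodic yield y = 0.062. Discount each cash flow and weight by its year:
  t   CF        PV=CF/(1+0.062)^t    t·PV
  1       155.00       145.9510       145.9510
  2       155.00       137.4304       274.8607
  3       155.00       129.4071       388.2213
  4       155.00       121.8523       487.4091
  5       155.00       114.7385       573.6924
  6       155.00       108.0400       648.2400
  7       155.00       101.7326       712.1281
  8       155.00        95.7934       766.3472
  9     2,155.00     1,254.0840    11,286.7559
  Σ                  2,209.0292    15,283.6058
Price P = Σ PV = 2,209.0292.
Macaulay duration = Σ(t·PV) / P = 15,283.6058 / 2,209.0292 = 6.91870 years.

6.9187 years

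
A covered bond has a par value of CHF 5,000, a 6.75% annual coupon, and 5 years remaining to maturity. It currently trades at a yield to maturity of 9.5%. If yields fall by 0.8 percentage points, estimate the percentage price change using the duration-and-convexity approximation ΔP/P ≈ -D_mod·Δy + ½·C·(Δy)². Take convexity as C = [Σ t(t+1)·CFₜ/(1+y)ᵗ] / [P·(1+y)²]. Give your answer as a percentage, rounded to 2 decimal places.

With y = 0.095:
  t   CF        PV=CF/(1+0.095)^t    t·PV        t(t+1)·PV
  1       337.50       308.2192       308.2192         616.4384
  2       337.50       281.4787       562.9574       1,688.8722
  3       337.50       257.0582       771.1745       3,084.6981
  4       337.50       234.7563       939.0253       4,695.1265
  5     5,337.50     3,390.5277    16,952.6383     101,715.8299
  Σ                  4,472.0400    19,534.0147     111,800.9650
P = 4,472.0400; D_Mac = 4.36803 yrs; D_mod = 3.98907 yrs; C = 20.85027.
Duration effect: -3.98907 × (-0.008) = +0.031913
Convexity effect: 0.5 × 20.85027 × (-0.008)² = +0.0006672
ΔP/P ≈ +0.031913 + 0.0006672 = +0.032580 = +3.2580%.

+3.26%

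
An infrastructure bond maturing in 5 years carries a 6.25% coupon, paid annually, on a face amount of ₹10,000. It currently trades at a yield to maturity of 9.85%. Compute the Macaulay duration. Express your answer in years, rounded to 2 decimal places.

Periodic yield y = 0.0985. Discount each cash flow and weight by its year:
  t   CF        PV=CF/(1+0.0985)^t    t·PV
  1       625.00       568.9577       568.9577
  2       625.00       517.9405     1,035.8811
  3       625.00       471.4980     1,414.4939
  4       625.00       429.2198     1,716.8793
  5    10,625.00     6,642.4552    33,212.2759
  Σ                  8,630.0712    37,948.4878
Price P = Σ PV = 8,630.0712.
Macaulay duration = Σ(t·PV) / P = 37,948.4878 / 8,630.0712 = 4.39724 years.

4.40 years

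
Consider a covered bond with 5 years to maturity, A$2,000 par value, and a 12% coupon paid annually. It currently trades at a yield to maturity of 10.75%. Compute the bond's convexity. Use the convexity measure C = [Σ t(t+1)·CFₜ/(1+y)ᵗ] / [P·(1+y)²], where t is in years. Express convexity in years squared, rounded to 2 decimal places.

With y = 0.1075:
  t   CF        PV=CF/(1+0.1075)^t    t·PV        t(t+1)·PV
  1       240.00       216.7043       216.7043         433.4086
  2       240.00       195.6698       391.3396       1,174.0187
  3       240.00       176.6770       530.0310       2,120.1241
  4       240.00       159.5278       638.1111       3,190.5555
  5     2,240.00     1,344.4026     6,722.0130      40,332.0780
  Σ                  2,092.9815     8,498.1990      47,250.1849
P = 2,092.9815.
Convexity = Σ t(t+1)·PV / [P·(1+y)²] = 47,250.1849 / (2,092.9815 × 1.226556) = 18.40563.

18.41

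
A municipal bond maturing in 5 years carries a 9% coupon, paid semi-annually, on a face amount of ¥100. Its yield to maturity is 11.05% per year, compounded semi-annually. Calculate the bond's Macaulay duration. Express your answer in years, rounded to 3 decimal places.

Periodic yield y = 0.05525. Discount each cash flow and weight by its period:
  t   CF        PV=CF/(1+0.05525)^t    t·PV
  1         4.50         4.2644         4.2644
  2         4.50         4.0411         8.0822
  3         4.50         3.8295        11.4886
  4         4.50         3.6290        14.5161
  5         4.50         3.4390        17.1951
  6         4.50         3.2590        19.5538
  7         4.50         3.0883        21.6184
  8         4.50         2.9266        23.4131
  9         4.50         2.7734        24.9607
  10      104.50        61.0327       610.3271
  Σ                     92.2832       755.4197
Price P = Σ PV = 92.2832.
Macaulay duration = Σ(t·PV) / P = 755.4197 / 92.2832 = 8.18589 half-year periods.
In years: 8.18589 / 2 = 4.09294 years.

4.093 years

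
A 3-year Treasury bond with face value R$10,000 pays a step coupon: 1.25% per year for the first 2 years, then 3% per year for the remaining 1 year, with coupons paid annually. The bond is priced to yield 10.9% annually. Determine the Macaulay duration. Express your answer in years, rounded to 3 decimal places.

2.958 years

Periodic yield y = 0.109. Discount each cash flow and weight by its year:
  t   CF        PV=CF/(1+0.109)^t    t·PV
  1       125.00       112.7142       112.7142
  2       125.00       101.6358       203.2717
  3    10,300.00     7,551.6627    22,654.9882
  Σ                  7,766.0128    22,970.9741
Price P = Σ PV = 7,766.0128.
Macaulay duration = Σ(t·PV) / P = 22,970.9741 / 7,766.0128 = 2.95789 years.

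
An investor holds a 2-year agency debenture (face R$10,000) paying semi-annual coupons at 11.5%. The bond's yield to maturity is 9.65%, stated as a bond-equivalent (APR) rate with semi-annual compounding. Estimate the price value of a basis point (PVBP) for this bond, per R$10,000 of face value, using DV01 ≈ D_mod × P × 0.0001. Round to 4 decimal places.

Periodic yield y = 0.04825.
  t   CF        PV=CF/(1+0.04825)^t    t·PV
  1       575.00       548.5333       548.5333
  2       575.00       523.2848     1,046.5696
  3       575.00       499.1985     1,497.5954
  4    10,575.00     8,758.3217    35,033.2867
  Σ                 10,329.3382    38,125.9849
P = 10,329.3382; D_Mac = 3.69104 half-year periods = 1.84552 yrs; D_mod = 1.76057 yrs.
DV01 ≈ 1.76057 × 10,329.3382 × 0.0001 = 1.818554.

R$1.8186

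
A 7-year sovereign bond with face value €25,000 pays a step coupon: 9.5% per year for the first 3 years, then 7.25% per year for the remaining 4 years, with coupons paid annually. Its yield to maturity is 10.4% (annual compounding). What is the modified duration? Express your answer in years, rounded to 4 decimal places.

Periodic yield y = 0.104. First find Macaulay duration:
  t   CF        PV=CF/(1+0.104)^t    t·PV
  1     2,375.00     2,151.2681     2,151.2681
  2     2,375.00     1,948.6124     3,897.2248
  3     2,375.00     1,765.0475     5,295.1425
  4     1,812.50     1,220.1177     4,880.4707
  5     1,812.50     1,105.1791     5,525.8953
  6     1,812.50     1,001.0680     6,006.4079
  7    26,812.50    13,413.8608    93,897.0257
  Σ                 22,605.1536   121,653.4351
P = 22,605.1536; Macaulay duration = 121,653.4351 / 22,605.1536 = 5.38167 years.
Modified duration = D_Mac / (1 + y) = 5.38167 / 1.104 = 4.87470 years.

4.8747 years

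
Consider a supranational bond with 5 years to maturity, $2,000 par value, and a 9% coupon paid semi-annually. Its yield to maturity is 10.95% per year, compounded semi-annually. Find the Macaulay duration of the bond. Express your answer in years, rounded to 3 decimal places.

4.095 years

Periodic yield y = 0.05475. Discount each cash flow and weight by its period:
  t   CF        PV=CF/(1+0.05475)^t    t·PV
  1        90.00        85.3283        85.3283
  2        90.00        80.8991       161.7981
  3        90.00        76.6997       230.0992
  4        90.00        72.7184       290.8736
  5        90.00        68.9437       344.7187
  6        90.00        65.3650       392.1900
  7        90.00        61.9720       433.8043
  8        90.00        58.7552       470.0415
  9        90.00        55.7053       501.3479
  10    2,090.00     1,226.4531    12,264.5310
  Σ                  1,852.8399    15,174.7327
Price P = Σ PV = 1,852.8399.
Macaulay duration = Σ(t·PV) / P = 15,174.7327 / 1,852.8399 = 8.18999 half-year periods.
In years: 8.18999 / 2 = 4.09499 years.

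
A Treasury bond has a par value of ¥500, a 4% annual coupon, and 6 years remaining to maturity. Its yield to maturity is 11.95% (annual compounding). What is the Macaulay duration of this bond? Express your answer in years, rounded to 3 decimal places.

5.308 years

Periodic yield y = 0.1195. Discount each cash flow and weight by its year:
  t   CF        PV=CF/(1+0.1195)^t    t·PV
  1        20.00        17.8651        17.8651
  2        20.00        15.9581        31.9162
  3        20.00        14.2547        42.7641
  4        20.00        12.7331        50.9323
  5        20.00        11.3739        56.8695
  6       520.00       264.1550     1,584.9297
  Σ                    336.3399     1,785.2770
Price P = Σ PV = 336.3399.
Macaulay duration = Σ(t·PV) / P = 1,785.2770 / 336.3399 = 5.30796 years.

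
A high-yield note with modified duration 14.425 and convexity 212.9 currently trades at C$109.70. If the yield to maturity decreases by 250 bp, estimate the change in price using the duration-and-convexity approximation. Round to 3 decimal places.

+C$46.859

Duration effect: -D_mod·Δy = -14.425 × (-0.025) = +0.360625
Convexity effect: ½·C·(Δy)² = 0.5 × 212.9 × (-0.025)² = +0.06653125
ΔP/P ≈ +0.360625 + 0.06653125 = +0.42715625
ΔP ≈ 109.70 × (+0.42715625) = +46.859040625.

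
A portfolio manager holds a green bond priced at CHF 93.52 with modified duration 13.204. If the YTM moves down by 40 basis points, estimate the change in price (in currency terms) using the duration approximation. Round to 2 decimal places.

Duration approximation: ΔP/P ≈ -D_mod · Δy = -13.204 × (-0.004) = +0.052816.
ΔP ≈ 93.52 × (+0.052816) = +4.93935232.

+CHF 4.94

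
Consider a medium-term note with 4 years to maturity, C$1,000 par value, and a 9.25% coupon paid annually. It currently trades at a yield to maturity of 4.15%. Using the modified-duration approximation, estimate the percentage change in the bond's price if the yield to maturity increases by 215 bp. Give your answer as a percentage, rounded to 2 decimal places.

Periodic yield y = 0.0415. Modified duration first:
  t   CF        PV=CF/(1+0.0415)^t    t·PV
  1        92.50        88.8142        88.8142
  2        92.50        85.2753       170.5506
  3        92.50        81.8774       245.6321
  4     1,092.50       928.5052     3,714.0209
  Σ                  1,184.4721     4,219.0178
P = 1,184.4721; D_Mac = 3.56194 yrs; D_mod = 3.56194/(1+0.0415) = 3.42001 yrs.
ΔP/P ≈ -D_mod · Δy = -3.42001 × (+0.0215) = -0.073530 = -7.3530%.

-7.35%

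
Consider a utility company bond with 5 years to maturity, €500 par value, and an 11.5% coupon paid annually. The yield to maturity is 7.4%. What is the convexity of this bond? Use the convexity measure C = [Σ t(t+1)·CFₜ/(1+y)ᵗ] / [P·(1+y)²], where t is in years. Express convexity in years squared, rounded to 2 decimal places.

20.12

With y = 0.074:
  t   CF        PV=CF/(1+0.074)^t    t·PV        t(t+1)·PV
  1        57.50        53.5382        53.5382         107.0764
  2        57.50        49.8493        99.6986         299.0959
  3        57.50        46.4146       139.2439         556.9757
  4        57.50        43.2166       172.8664         864.3322
  5       557.50       390.1427     1,950.7134      11,704.2805
  Σ                    583.1614     2,416.0606      13,531.7607
P = 583.1614.
Convexity = Σ t(t+1)·PV / [P·(1+y)²] = 13,531.7607 / (583.1614 × 1.153476) = 20.11671.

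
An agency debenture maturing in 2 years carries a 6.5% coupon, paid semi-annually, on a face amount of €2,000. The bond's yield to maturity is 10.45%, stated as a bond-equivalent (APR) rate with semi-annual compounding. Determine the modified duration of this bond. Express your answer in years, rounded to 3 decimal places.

1.809 years

Periodic yield y = 0.05225. First find Macaulay duration:
  t   CF        PV=CF/(1+0.05225)^t    t·PV
  1        65.00        61.7724        61.7724
  2        65.00        58.7051       117.4101
  3        65.00        55.7900       167.3701
  4     2,065.00     1,684.3965     6,737.5858
  Σ                  1,860.6639     7,084.1384
P = 1,860.6639; Macaulay duration = 7,084.1384 / 1,860.6639 = 3.80732 half-year periods = 1.90366 years.
Modified duration = D_Mac / (1 + y) = 1.90366 / 1.05225 = 1.80913 years.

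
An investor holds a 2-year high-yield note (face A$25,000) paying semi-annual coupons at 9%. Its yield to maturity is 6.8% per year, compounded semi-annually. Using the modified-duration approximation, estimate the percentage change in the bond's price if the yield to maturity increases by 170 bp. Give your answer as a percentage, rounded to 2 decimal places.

-3.09%

Periodic yield y = 0.034. Modified duration first:
  t   CF        PV=CF/(1+0.034)^t    t·PV
  1     1,125.00     1,088.0077     1,088.0077
  2     1,125.00     1,052.2319     2,104.4637
  3     1,125.00     1,017.6324     3,052.8971
  4    26,125.00    22,854.6273    91,418.5093
  Σ                 26,012.4993    97,663.8778
P = 26,012.4993; D_Mac = 3.75450 half-year periods = 1.87725 yrs; D_mod = 1.87725/(1+0.034) = 1.81552 yrs.
ΔP/P ≈ -D_mod · Δy = -1.81552 × (+0.017) = -0.030864 = -3.0864%.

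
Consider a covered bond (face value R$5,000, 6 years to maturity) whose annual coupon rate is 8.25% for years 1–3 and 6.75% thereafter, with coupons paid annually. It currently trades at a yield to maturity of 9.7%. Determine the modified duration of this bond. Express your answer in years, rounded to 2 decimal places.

Periodic yield y = 0.097. First find Macaulay duration:
  t   CF        PV=CF/(1+0.097)^t    t·PV
  1       412.50       376.0255       376.0255
  2       412.50       342.7762       685.5525
  3       412.50       312.4669       937.4008
  4       337.50       233.0490       932.1960
  5       337.50       212.4421     1,062.2106
  6     5,337.50     3,062.6553    18,375.9319
  Σ                  4,539.4151    22,369.3174
P = 4,539.4151; Macaulay duration = 22,369.3174 / 4,539.4151 = 4.92780 years.
Modified duration = D_Mac / (1 + y) = 4.92780 / 1.097 = 4.49207 years.

4.49 years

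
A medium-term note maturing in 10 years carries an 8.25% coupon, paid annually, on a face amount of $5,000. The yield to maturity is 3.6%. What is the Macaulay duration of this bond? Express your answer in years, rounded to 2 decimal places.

7.64 years

Periodic yield y = 0.036. Discount each cash flow and weight by its year:
  t   CF        PV=CF/(1+0.036)^t    t·PV
  1       412.50       398.1660       398.1660
  2       412.50       384.3301       768.6603
  3       412.50       370.9750     1,112.9251
  4       412.50       358.0840     1,432.3360
  5       412.50       345.6409     1,728.2047
  6       412.50       333.6302     2,001.7815
  7       412.50       322.0369     2,254.2584
  8       412.50       310.8464     2,486.7716
  9       412.50       300.0448     2,700.4035
  10    5,412.50     3,800.1466    38,001.4664
  Σ                  6,923.9012    52,884.9736
Price P = Σ PV = 6,923.9012.
Macaulay duration = Σ(t·PV) / P = 52,884.9736 / 6,923.9012 = 7.63803 years.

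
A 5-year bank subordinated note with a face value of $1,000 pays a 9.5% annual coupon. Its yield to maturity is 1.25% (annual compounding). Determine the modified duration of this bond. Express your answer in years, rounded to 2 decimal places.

Periodic yield y = 0.0125. First find Macaulay duration:
  t   CF        PV=CF/(1+0.0125)^t    t·PV
  1        95.00        93.8272        93.8272
  2        95.00        92.6688       185.3376
  3        95.00        91.5247       274.5742
  4        95.00        90.3948       361.5792
  5     1,095.00     1,029.0559     5,145.2794
  Σ                  1,397.4714     6,060.5976
P = 1,397.4714; Macaulay duration = 6,060.5976 / 1,397.4714 = 4.33683 years.
Modified duration = D_Mac / (1 + y) = 4.33683 / 1.0125 = 4.28329 years.

4.28 years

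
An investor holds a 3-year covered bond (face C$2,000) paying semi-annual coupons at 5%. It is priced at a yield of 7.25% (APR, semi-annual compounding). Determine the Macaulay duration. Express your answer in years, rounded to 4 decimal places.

2.8163 years

Periodic yield y = 0.03625. Discount each cash flow and weight by its period:
  t   CF        PV=CF/(1+0.03625)^t    t·PV
  1        50.00        48.2509        48.2509
  2        50.00        46.5630        93.1260
  3        50.00        44.9341       134.8024
  4        50.00        43.3623       173.4490
  5        50.00        41.8454       209.2268
  6     2,050.00     1,655.6426     9,933.8558
  Σ                  1,880.5983    10,592.7109
Price P = Σ PV = 1,880.5983.
Macaulay duration = Σ(t·PV) / P = 10,592.7109 / 1,880.5983 = 5.63263 half-year periods.
In years: 5.63263 / 2 = 2.81631 years.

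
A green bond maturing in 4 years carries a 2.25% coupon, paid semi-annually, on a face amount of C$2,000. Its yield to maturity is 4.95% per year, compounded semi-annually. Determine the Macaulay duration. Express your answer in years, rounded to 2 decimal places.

3.84 years

Periodic yield y = 0.02475. Discount each cash flow and weight by its period:
  t   CF        PV=CF/(1+0.02475)^t    t·PV
  1        22.50        21.9566        21.9566
  2        22.50        21.4263        42.8525
  3        22.50        20.9088        62.7263
  4        22.50        20.4038        81.6152
  5        22.50        19.9110        99.5550
  6        22.50        19.4301       116.5806
  7        22.50        18.9608       132.7257
  8     2,022.50     1,663.2024    13,305.6195
  Σ                  1,806.1998    13,863.6314
Price P = Σ PV = 1,806.1998.
Macaulay duration = Σ(t·PV) / P = 13,863.6314 / 1,806.1998 = 7.67558 half-year periods.
In years: 7.67558 / 2 = 3.83779 years.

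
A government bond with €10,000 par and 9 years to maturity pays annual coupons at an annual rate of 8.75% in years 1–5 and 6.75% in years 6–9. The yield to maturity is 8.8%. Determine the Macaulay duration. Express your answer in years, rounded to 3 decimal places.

6.546 years

Periodic yield y = 0.088. Discount each cash flow and weight by its year:
  t   CF        PV=CF/(1+0.088)^t    t·PV
  1       875.00       804.2279       804.2279
  2       875.00       739.1801     1,478.3602
  3       875.00       679.3935     2,038.1804
  4       875.00       624.4425     2,497.7701
  5       875.00       573.9361     2,869.6807
  6       675.00       406.9400     2,441.6401
  7       675.00       374.0258     2,618.1803
  8       675.00       343.7737     2,750.1894
  9    10,675.00     4,996.9825    44,972.8422
  Σ                  9,542.9021    62,471.0713
Price P = Σ PV = 9,542.9021.
Macaulay duration = Σ(t·PV) / P = 62,471.0713 / 9,542.9021 = 6.54634 years.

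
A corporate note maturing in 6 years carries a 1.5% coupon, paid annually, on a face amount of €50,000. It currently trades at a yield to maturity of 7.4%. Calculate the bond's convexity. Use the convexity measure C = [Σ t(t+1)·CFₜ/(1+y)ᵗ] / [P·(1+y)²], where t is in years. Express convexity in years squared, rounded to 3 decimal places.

With y = 0.074:
  t   CF        PV=CF/(1+0.074)^t    t·PV        t(t+1)·PV
  1       750.00       698.3240       698.3240       1,396.6480
  2       750.00       650.2086     1,300.4172       3,901.2515
  3       750.00       605.4084     1,816.2251       7,264.9004
  4       750.00       563.6949     2,254.7798      11,273.8988
  5       750.00       524.8556     2,624.2781      15,745.6688
  6    50,750.00    33,068.1850   198,409.1099   1,388,863.7693
  Σ                 36,110.6765   207,103.1341   1,428,446.1369
P = 36,110.6765.
Convexity = Σ t(t+1)·PV / [P·(1+y)²] = 1,428,446.1369 / (36,110.6765 × 1.153476) = 34.29412.

34.294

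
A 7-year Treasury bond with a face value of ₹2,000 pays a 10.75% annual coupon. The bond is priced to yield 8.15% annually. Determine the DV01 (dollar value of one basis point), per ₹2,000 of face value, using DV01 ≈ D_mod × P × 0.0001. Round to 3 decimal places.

Periodic yield y = 0.0815.
  t   CF        PV=CF/(1+0.0815)^t    t·PV
  1       215.00       198.7980       198.7980
  2       215.00       183.8169       367.6338
  3       215.00       169.9648       509.8943
  4       215.00       157.1565       628.6260
  5       215.00       145.3135       726.5673
  6       215.00       134.3629       806.1773
  7     2,215.00     1,279.9354     8,959.5481
  Σ                  2,269.3479    12,197.2447
P = 2,269.3479; D_Mac = 5.37478 yrs; D_mod = 4.96975 yrs.
DV01 ≈ 4.96975 × 2,269.3479 × 0.0001 = 1.127808.

₹1.128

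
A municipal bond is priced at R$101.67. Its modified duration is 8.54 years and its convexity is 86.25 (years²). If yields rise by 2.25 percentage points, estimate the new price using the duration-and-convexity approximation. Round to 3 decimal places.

R$84.354

Duration effect: -D_mod·Δy = -8.54 × (+0.0225) = -0.192150
Convexity effect: ½·C·(Δy)² = 0.5 × 86.25 × (0.0225)² = +0.02183203125
ΔP/P ≈ -0.192150 + 0.02183203125 = -0.17031796875
New price ≈ 101.67 × (1 - 0.17031796875) = 84.3537721171875.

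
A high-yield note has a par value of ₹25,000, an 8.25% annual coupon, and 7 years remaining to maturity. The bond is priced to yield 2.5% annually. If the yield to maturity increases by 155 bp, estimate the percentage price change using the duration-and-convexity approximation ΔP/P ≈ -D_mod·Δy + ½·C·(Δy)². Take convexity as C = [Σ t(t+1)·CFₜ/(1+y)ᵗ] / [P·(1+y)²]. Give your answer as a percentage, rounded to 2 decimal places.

-8.29%

With y = 0.025:
  t   CF        PV=CF/(1+0.025)^t    t·PV        t(t+1)·PV
  1     2,062.50     2,012.1951     2,012.1951       4,024.3902
  2     2,062.50     1,963.1172     3,926.2344      11,778.7032
  3     2,062.50     1,915.2363     5,745.7089      22,982.8354
  4     2,062.50     1,868.5232     7,474.0928      37,370.4641
  5     2,062.50     1,822.9495     9,114.7473      54,688.4840
  6     2,062.50     1,778.4873    10,670.9237      74,696.4660
  7    27,062.50    22,766.7404   159,367.1830   1,274,937.4638
  Σ                 34,127.2490   198,311.0852   1,480,478.8067
P = 34,127.2490; D_Mac = 5.81093 yrs; D_mod = 5.66920 yrs; C = 41.29079.
Duration effect: -5.66920 × (+0.0155) = -0.087873
Convexity effect: 0.5 × 41.29079 × (0.0155)² = +0.0049601
ΔP/P ≈ -0.087873 + 0.0049601 = -0.082913 = -8.2913%.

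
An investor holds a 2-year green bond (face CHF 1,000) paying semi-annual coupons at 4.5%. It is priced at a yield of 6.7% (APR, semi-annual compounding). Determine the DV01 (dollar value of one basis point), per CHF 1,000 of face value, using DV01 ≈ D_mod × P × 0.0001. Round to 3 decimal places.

Periodic yield y = 0.0335.
  t   CF        PV=CF/(1+0.0335)^t    t·PV
  1        22.50        21.7707        21.7707
  2        22.50        21.0650        42.1300
  3        22.50        20.3822        61.1466
  4     1,022.50       896.2340     3,584.9358
  Σ                    959.4518     3,709.9831
P = 959.4518; D_Mac = 3.86677 half-year periods = 1.93339 yrs; D_mod = 1.87072 yrs.
DV01 ≈ 1.87072 × 959.4518 × 0.0001 = 0.179486.

CHF 0.179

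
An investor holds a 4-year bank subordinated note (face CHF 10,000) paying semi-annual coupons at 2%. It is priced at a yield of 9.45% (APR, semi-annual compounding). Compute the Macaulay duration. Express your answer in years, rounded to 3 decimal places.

3.838 years

Periodic yield y = 0.04725. Discount each cash flow and weight by its period:
  t   CF        PV=CF/(1+0.04725)^t    t·PV
  1       100.00        95.4882        95.4882
  2       100.00        91.1799       182.3599
  3       100.00        87.0661       261.1982
  4       100.00        83.1378       332.5512
  5       100.00        79.3868       396.9339
  6       100.00        75.8050       454.8299
  7       100.00        72.3848       506.6936
  8    10,100.00     6,981.0126    55,848.1008
  Σ                  7,565.4611    58,078.1556
Price P = Σ PV = 7,565.4611.
Macaulay duration = Σ(t·PV) / P = 58,078.1556 / 7,565.4611 = 7.67675 half-year periods.
In years: 7.67675 / 2 = 3.83838 years.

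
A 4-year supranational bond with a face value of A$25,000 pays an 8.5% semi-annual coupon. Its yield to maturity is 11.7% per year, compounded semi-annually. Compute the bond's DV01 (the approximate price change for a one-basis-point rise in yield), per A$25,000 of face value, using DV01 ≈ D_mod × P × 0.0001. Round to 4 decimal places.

Periodic yield y = 0.0585.
  t   CF        PV=CF/(1+0.0585)^t    t·PV
  1     1,062.50     1,003.7789     1,003.7789
  2     1,062.50       948.3032     1,896.6064
  3     1,062.50       895.8934     2,687.6803
  4     1,062.50       846.3802     3,385.5208
  5     1,062.50       799.6034     3,998.0170
  6     1,062.50       755.4118     4,532.4708
  7     1,062.50       713.6625     4,995.6378
  8    26,062.50    16,538.2356   132,305.8845
  Σ                 22,501.2690   154,805.5964
P = 22,501.2690; D_Mac = 6.87986 half-year periods = 3.43993 yrs; D_mod = 3.24982 yrs.
DV01 ≈ 3.24982 × 22,501.2690 × 0.0001 = 7.312499.

A$7.3125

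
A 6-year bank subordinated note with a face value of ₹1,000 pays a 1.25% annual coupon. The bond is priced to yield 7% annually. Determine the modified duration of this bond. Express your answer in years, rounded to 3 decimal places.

5.401 years

Periodic yield y = 0.07. First find Macaulay duration:
  t   CF        PV=CF/(1+0.07)^t    t·PV
  1        12.50        11.6822        11.6822
  2        12.50        10.9180        21.8360
  3        12.50        10.2037        30.6112
  4        12.50         9.5362        38.1448
  5        12.50         8.9123        44.5616
  6     1,012.50       674.6715     4,048.0290
  Σ                    725.9240     4,194.8648
P = 725.9240; Macaulay duration = 4,194.8648 / 725.9240 = 5.77866 years.
Modified duration = D_Mac / (1 + y) = 5.77866 / 1.07 = 5.40061 years.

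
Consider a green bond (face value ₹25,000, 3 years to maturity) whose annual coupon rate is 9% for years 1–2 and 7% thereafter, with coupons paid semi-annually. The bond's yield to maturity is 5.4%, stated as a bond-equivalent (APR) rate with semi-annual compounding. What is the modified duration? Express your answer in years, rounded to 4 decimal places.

2.6393 years

Periodic yield y = 0.027. First find Macaulay duration:
  t   CF        PV=CF/(1+0.027)^t    t·PV
  1     1,125.00     1,095.4236     1,095.4236
  2     1,125.00     1,066.6247     2,133.2494
  3     1,125.00     1,038.5830     3,115.7489
  4     1,125.00     1,011.2784     4,045.1138
  5       875.00       765.8714     3,829.3569
  6    25,875.00    22,052.4932   132,314.9592
  Σ                 27,030.2742   146,533.8517
P = 27,030.2742; Macaulay duration = 146,533.8517 / 27,030.2742 = 5.42110 half-year periods = 2.71055 years.
Modified duration = D_Mac / (1 + y) = 2.71055 / 1.027 = 2.63929 years.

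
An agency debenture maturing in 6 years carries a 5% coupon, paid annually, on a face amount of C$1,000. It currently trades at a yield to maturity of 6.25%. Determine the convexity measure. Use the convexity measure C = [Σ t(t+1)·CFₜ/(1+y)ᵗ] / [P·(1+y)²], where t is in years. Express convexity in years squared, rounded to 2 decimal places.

With y = 0.0625:
  t   CF        PV=CF/(1+0.0625)^t    t·PV        t(t+1)·PV
  1        50.00        47.0588        47.0588          94.1176
  2        50.00        44.2907        88.5813         265.7439
  3        50.00        41.6853       125.0560         500.2239
  4        50.00        39.2332       156.9330         784.6649
  5        50.00        36.9254       184.6270       1,107.7623
  6     1,050.00       729.8198     4,378.9191      30,652.4334
  Σ                    939.0133     4,981.1752      33,404.9461
P = 939.0133.
Convexity = Σ t(t+1)·PV / [P·(1+y)²] = 33,404.9461 / (939.0133 × 1.128906) = 31.51238.

31.51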